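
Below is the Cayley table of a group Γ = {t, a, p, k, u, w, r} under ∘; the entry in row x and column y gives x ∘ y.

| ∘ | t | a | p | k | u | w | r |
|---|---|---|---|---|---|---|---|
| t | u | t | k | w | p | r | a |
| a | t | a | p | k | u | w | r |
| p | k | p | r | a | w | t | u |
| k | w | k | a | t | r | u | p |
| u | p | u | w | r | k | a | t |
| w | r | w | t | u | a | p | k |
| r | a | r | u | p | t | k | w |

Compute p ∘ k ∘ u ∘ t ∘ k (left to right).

a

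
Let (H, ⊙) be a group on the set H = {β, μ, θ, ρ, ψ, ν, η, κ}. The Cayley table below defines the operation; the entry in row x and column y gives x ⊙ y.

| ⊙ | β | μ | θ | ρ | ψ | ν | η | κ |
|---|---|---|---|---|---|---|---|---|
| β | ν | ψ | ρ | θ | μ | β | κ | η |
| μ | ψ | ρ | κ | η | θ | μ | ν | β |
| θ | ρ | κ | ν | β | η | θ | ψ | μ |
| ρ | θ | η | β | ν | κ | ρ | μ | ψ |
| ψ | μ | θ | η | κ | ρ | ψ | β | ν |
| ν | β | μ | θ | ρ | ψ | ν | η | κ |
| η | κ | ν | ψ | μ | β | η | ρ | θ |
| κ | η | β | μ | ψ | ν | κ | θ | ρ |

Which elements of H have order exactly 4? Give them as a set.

Identity is ν. Compute the order of each non-identity element by repeated multiplication:
  β: β → ν  (order 2)
  μ: μ → ρ → η → ν  (order 4)
  θ: θ → ν  (order 2)
  ρ: ρ → ν  (order 2)
  ψ: ψ → ρ → κ → ν  (order 4)
  η: η → ρ → μ → ν  (order 4)
  κ: κ → ρ → ψ → ν  (order 4)
Elements of order 4: {η, κ, μ, ψ}.
(Structurally, H here is isomorphic to Z_2 x Z_4.)

{η, κ, μ, ψ}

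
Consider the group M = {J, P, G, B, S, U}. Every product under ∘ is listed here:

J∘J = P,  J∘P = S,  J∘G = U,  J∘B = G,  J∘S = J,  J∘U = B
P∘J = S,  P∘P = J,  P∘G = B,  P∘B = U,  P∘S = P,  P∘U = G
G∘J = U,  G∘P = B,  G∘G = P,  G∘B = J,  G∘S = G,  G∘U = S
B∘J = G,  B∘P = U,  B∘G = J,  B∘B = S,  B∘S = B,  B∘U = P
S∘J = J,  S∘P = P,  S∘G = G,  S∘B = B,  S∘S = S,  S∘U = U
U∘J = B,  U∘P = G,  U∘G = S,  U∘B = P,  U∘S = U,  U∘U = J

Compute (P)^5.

P^1 = P
P^2 = P ∘ P = J
P^3 = J ∘ P = S
P^4 = S ∘ P = P
P^5 = P ∘ P = J

J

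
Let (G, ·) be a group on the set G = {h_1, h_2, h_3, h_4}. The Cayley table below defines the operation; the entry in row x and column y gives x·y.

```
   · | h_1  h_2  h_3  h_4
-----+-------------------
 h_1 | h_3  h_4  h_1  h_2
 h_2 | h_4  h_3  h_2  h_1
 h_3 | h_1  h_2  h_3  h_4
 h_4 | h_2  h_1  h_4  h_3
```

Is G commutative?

Check whether the table is symmetric across its main diagonal.
Every entry (row x, col y) equals the entry (row y, col x), so G is abelian.
(In fact G ≅ the Klein four-group V_4.)

Yes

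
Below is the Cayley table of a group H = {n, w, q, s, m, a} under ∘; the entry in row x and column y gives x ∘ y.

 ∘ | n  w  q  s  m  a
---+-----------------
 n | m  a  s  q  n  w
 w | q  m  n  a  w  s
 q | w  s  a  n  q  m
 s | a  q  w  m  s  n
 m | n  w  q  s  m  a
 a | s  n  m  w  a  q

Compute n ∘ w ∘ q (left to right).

n ∘ w = a
a ∘ q = m

m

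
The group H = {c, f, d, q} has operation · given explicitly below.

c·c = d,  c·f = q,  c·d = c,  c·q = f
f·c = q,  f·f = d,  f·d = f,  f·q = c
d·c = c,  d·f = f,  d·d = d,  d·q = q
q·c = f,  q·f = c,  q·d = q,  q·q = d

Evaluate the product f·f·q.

q

f·f = d
d·q = q
(Structurally, H here is isomorphic to the Klein four-group V_4.)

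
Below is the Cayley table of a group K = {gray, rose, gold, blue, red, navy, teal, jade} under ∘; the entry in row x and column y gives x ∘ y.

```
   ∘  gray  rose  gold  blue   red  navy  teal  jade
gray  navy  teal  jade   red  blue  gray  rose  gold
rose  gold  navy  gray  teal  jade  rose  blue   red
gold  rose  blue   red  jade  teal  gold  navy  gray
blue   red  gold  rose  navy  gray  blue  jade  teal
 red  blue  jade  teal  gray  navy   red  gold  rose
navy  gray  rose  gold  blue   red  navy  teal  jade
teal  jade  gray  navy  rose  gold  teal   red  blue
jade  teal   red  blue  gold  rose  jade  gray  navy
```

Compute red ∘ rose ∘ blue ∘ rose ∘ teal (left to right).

jade

red ∘ rose = jade
jade ∘ blue = gold
gold ∘ rose = blue
blue ∘ teal = jade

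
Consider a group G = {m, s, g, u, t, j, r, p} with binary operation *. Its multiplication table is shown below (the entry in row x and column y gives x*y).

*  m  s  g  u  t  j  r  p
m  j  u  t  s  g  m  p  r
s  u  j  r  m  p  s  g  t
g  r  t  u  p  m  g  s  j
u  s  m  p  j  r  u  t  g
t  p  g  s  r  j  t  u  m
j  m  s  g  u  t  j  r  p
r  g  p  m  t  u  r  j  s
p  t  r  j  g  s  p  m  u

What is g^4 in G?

g^1 = g
g^2 = g*g = u
g^3 = u*g = p
g^4 = p*g = j

j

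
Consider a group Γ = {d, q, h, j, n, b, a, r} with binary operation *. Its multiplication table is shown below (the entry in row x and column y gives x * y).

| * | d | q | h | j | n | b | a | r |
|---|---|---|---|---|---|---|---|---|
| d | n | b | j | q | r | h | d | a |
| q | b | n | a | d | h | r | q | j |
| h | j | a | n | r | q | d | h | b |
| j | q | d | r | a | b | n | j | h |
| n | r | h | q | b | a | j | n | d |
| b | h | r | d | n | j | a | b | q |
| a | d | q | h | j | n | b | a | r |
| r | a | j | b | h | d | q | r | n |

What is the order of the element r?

4

The identity element is a (its row matches the header).
r^1 = r
r^2 = r * r = n
r^3 = n * r = d
r^4 = d * r = a
The first power of r equal to the identity is r^4, so ord(r) = 4.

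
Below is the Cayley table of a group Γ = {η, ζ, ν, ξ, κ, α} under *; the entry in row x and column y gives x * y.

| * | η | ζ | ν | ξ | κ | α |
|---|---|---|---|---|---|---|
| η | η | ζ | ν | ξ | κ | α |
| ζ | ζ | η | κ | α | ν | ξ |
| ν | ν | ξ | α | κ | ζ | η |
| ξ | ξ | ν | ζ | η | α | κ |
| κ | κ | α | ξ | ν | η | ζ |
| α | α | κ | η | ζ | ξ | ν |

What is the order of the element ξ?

2

The identity element is η (its row matches the header).
ξ^1 = ξ
ξ^2 = ξ * ξ = η
The first power of ξ equal to the identity is ξ^2, so ord(ξ) = 2.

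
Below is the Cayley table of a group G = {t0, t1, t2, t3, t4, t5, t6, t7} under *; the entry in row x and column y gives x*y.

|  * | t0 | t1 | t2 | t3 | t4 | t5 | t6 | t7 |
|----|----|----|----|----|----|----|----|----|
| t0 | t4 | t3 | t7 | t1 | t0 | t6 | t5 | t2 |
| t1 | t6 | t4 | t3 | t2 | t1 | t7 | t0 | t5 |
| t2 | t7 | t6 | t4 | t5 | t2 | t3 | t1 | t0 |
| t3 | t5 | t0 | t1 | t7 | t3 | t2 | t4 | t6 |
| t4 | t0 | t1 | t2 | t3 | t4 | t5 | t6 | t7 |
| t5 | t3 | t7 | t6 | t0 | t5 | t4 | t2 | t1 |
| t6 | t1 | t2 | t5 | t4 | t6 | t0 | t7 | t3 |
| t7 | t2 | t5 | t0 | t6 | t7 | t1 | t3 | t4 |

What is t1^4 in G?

t1^1 = t1
t1^2 = t1*t1 = t4
t1^3 = t4*t1 = t1
t1^4 = t1*t1 = t4

t4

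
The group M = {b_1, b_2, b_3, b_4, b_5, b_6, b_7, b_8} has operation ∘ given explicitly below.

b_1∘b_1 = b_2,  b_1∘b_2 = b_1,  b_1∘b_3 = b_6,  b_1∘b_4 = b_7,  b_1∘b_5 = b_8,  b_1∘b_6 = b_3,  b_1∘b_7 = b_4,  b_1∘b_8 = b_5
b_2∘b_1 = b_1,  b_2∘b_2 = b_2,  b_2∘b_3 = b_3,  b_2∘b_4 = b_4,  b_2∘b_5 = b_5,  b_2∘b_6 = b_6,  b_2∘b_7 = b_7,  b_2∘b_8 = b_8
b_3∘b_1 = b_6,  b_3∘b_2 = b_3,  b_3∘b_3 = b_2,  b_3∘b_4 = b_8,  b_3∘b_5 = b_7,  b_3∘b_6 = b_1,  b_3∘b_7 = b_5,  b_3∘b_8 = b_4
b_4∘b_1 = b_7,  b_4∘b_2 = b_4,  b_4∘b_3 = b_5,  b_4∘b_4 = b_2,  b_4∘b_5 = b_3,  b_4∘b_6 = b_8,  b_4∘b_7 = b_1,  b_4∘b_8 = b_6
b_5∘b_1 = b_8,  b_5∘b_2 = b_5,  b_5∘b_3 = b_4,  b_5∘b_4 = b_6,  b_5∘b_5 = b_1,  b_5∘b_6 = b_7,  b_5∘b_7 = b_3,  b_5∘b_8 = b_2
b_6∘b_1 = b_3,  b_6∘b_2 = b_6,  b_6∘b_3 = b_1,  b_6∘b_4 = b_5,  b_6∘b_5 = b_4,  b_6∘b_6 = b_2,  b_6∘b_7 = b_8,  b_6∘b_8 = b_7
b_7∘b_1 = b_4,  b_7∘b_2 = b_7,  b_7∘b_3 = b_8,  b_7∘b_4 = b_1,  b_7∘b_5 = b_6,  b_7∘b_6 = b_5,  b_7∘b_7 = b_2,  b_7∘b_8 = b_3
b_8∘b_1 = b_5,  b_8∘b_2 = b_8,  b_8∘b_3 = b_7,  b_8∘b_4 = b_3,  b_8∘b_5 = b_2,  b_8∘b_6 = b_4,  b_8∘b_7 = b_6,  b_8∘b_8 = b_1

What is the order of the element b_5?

4

The identity element is b_2 (its row matches the header).
b_5^1 = b_5
b_5^2 = b_5 ∘ b_5 = b_1
b_5^3 = b_1 ∘ b_5 = b_8
b_5^4 = b_8 ∘ b_5 = b_2
The first power of b_5 equal to the identity is b_5^4, so ord(b_5) = 4.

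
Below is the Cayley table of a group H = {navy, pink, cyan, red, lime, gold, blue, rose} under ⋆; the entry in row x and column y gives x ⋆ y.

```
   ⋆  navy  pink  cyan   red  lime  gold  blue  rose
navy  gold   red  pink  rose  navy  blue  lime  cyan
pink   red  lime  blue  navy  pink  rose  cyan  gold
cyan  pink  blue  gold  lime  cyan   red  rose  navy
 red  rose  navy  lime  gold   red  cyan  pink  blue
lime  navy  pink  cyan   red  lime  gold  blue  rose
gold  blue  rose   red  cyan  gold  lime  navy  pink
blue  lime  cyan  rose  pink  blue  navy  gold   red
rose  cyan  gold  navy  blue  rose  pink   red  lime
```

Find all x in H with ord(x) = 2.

Identity is lime. Compute the order of each non-identity element by repeated multiplication:
  navy: navy → gold → blue → lime  (order 4)
  pink: pink → lime  (order 2)
  cyan: cyan → gold → red → lime  (order 4)
  red: red → gold → cyan → lime  (order 4)
  gold: gold → lime  (order 2)
  blue: blue → gold → navy → lime  (order 4)
  rose: rose → lime  (order 2)
Elements of order 2: {gold, pink, rose}.

{gold, pink, rose}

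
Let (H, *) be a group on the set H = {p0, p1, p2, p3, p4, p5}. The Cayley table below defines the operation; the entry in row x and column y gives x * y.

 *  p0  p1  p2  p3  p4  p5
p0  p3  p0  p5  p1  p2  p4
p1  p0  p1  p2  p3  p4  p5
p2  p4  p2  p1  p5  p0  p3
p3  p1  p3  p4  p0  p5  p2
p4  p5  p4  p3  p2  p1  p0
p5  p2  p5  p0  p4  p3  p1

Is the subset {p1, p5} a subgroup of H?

Yes

{p1, p5} contains the identity p1.
Checking products: every product of two elements of {p1, p5} (read from the table) lies in {p1, p5}, so the set is closed.
In a finite group, a nonempty closed subset is a subgroup. So {p1, p5} ≤ H.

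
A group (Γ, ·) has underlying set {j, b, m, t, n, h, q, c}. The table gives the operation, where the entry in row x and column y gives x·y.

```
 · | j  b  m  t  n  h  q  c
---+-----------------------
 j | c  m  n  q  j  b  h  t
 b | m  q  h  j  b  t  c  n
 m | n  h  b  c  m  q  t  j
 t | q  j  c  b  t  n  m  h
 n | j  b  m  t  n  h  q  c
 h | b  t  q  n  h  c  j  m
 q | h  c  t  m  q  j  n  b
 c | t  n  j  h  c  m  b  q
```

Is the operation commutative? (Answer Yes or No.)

Yes

Check whether the table is symmetric across its main diagonal.
Every entry (row x, col y) equals the entry (row y, col x), so Γ is abelian.
(In fact Γ ≅ the cyclic group Z_8.)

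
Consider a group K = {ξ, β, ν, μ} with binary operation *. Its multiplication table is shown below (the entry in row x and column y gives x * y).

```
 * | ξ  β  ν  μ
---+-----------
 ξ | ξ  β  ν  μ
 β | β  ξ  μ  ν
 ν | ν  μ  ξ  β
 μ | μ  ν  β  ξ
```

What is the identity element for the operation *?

ξ

The identity e satisfies e * x = x for all x, so its row in the table reproduces the column headers.
Row ξ reads: ξ, β, ν, μ — exactly the header order. So ξ is the identity.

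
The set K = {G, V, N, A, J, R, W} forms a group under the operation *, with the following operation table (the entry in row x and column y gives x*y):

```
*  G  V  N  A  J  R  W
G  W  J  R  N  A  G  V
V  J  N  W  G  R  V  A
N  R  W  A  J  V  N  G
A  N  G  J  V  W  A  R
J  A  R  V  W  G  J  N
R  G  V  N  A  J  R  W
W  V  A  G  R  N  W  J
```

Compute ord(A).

The identity element is R (its row matches the header).
A^1 = A
A^2 = A*A = V
A^3 = V*A = G
A^4 = G*A = N
A^5 = N*A = J
A^6 = J*A = W
A^7 = W*A = R
The first power of A equal to the identity is A^7, so ord(A) = 7.

7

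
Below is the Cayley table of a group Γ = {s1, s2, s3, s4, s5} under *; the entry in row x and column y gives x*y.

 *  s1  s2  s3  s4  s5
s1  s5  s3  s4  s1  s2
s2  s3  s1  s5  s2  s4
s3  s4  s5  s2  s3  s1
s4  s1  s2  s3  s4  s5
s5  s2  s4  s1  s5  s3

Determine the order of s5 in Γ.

The identity element is s4 (its row matches the header).
s5^1 = s5
s5^2 = s5*s5 = s3
s5^3 = s3*s5 = s1
s5^4 = s1*s5 = s2
s5^5 = s2*s5 = s4
The first power of s5 equal to the identity is s5^5, so ord(s5) = 5.
(Structurally, Γ here is isomorphic to the cyclic group Z_5.)

5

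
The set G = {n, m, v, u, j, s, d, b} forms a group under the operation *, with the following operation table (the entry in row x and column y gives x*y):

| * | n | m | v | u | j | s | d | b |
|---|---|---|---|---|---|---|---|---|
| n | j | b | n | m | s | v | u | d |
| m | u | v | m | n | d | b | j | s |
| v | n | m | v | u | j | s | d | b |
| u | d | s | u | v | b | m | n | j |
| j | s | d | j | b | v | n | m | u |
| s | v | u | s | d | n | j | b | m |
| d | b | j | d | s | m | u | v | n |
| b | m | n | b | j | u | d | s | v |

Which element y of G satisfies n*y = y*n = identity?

s

First locate the identity: row v matches the header, so v is the identity.
Scan row n for v: n*s = v. Hence n^(-1) = s.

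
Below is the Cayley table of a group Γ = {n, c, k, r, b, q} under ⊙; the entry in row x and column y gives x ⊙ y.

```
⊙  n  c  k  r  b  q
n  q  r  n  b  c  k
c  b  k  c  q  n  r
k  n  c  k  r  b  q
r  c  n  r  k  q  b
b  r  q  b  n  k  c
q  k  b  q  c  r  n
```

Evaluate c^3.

c

c^1 = c
c^2 = c ⊙ c = k
c^3 = k ⊙ c = c
(Structurally, Γ here is isomorphic to the symmetric group S_3.)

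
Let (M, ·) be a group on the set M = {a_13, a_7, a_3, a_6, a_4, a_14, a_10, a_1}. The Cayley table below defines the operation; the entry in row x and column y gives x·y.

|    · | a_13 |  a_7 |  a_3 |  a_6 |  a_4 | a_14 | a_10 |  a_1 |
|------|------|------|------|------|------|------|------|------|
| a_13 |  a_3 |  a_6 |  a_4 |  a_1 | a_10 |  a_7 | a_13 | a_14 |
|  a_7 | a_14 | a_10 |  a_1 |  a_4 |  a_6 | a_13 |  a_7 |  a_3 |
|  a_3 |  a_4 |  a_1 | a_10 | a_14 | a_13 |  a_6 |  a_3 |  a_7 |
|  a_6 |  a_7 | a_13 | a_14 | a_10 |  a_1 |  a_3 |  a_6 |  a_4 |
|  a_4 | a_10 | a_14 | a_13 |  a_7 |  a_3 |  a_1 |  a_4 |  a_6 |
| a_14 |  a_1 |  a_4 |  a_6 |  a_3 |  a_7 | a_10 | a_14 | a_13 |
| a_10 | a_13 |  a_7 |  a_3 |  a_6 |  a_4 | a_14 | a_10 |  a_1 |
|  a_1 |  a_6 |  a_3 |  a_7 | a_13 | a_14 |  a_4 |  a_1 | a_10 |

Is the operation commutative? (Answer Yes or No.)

a_13·a_1 = a_14 but a_1·a_13 = a_6.
Since a_13 and a_1 do not commute, M is not abelian.

No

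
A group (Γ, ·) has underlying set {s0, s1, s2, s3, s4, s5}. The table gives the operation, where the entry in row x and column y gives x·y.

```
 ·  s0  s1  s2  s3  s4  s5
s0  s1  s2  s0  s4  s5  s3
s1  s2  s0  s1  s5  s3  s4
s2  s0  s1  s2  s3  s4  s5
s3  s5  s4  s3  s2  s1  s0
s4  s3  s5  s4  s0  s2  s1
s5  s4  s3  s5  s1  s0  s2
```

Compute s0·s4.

Read row s0, column s4: s0·s4 = s5.
(Structurally, Γ here is isomorphic to the symmetric group S_3.)

s5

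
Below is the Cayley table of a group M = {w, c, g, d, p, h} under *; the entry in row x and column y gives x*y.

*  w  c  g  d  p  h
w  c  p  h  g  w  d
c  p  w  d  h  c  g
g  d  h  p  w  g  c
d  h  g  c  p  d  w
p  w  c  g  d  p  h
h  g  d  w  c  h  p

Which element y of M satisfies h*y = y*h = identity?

h

First locate the identity: row p matches the header, so p is the identity.
Scan row h for p: h*h = p. Hence h^(-1) = h.
(Structurally, M here is isomorphic to the symmetric group S_3.)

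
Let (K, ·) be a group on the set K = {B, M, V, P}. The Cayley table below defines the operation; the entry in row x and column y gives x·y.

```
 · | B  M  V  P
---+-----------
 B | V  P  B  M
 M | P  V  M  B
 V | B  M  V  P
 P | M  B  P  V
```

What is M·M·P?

P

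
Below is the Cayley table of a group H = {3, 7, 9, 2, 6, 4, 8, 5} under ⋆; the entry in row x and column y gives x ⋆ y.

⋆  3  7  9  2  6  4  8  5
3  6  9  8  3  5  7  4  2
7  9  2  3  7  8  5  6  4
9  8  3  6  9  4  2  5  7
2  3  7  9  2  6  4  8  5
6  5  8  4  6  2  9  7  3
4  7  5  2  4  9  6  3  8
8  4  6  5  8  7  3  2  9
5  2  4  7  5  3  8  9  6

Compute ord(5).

4

The identity element is 2 (its row matches the header).
5^1 = 5
5^2 = 5 ⋆ 5 = 6
5^3 = 6 ⋆ 5 = 3
5^4 = 3 ⋆ 5 = 2
The first power of 5 equal to the identity is 5^4, so ord(5) = 4.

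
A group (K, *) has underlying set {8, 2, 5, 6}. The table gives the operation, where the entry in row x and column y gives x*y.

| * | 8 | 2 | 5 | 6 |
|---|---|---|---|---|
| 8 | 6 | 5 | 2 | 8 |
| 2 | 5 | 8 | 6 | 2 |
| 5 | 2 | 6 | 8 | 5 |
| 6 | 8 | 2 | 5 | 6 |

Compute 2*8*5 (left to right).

2*8 = 5
5*5 = 8

8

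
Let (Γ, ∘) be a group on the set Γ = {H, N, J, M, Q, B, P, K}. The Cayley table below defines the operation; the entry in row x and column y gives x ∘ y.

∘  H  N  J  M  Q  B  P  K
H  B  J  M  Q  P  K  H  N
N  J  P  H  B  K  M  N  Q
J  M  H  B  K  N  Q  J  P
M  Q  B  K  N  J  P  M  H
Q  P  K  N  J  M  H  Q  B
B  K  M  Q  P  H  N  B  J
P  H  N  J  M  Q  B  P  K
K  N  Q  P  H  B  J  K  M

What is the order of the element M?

The identity element is P (its row matches the header).
M^1 = M
M^2 = M ∘ M = N
M^3 = N ∘ M = B
M^4 = B ∘ M = P
The first power of M equal to the identity is M^4, so ord(M) = 4.

4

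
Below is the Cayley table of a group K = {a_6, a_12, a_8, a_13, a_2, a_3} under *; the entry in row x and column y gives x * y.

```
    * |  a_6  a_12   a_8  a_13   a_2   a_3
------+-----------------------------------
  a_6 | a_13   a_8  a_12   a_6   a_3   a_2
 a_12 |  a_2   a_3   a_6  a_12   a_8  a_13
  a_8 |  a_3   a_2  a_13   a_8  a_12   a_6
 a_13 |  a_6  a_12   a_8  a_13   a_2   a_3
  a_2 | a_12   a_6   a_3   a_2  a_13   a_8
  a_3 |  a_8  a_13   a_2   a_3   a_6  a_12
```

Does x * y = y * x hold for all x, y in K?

a_3 * a_6 = a_8 but a_6 * a_3 = a_2.
Since a_3 and a_6 do not commute, K is not abelian.

No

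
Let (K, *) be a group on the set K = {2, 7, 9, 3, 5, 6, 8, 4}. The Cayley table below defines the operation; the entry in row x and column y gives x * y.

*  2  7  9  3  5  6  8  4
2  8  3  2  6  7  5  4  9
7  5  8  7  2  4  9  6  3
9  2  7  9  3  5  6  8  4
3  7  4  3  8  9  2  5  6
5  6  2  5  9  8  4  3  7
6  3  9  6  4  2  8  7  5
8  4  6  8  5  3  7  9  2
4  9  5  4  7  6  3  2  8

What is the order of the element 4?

The identity element is 9 (its row matches the header).
4^1 = 4
4^2 = 4 * 4 = 8
4^3 = 8 * 4 = 2
4^4 = 2 * 4 = 9
The first power of 4 equal to the identity is 4^4, so ord(4) = 4.
(Structurally, K here is isomorphic to the quaternion group Q_8.)

4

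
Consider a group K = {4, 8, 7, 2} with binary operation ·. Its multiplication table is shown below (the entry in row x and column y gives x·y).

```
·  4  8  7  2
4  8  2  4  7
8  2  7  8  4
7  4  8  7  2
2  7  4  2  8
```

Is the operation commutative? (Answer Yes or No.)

Yes

Check whether the table is symmetric across its main diagonal.
Every entry (row x, col y) equals the entry (row y, col x), so K is abelian.
(In fact K ≅ the cyclic group Z_4.)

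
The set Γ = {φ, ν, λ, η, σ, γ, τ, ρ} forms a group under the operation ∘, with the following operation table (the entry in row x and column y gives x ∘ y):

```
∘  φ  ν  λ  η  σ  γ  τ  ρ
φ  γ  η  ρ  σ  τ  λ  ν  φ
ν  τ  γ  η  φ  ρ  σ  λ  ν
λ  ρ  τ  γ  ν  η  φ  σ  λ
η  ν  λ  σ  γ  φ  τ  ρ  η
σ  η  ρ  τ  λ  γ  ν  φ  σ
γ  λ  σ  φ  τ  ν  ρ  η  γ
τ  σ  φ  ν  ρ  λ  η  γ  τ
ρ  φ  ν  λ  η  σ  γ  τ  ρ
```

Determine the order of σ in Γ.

The identity element is ρ (its row matches the header).
σ^1 = σ
σ^2 = σ ∘ σ = γ
σ^3 = γ ∘ σ = ν
σ^4 = ν ∘ σ = ρ
The first power of σ equal to the identity is σ^4, so ord(σ) = 4.

4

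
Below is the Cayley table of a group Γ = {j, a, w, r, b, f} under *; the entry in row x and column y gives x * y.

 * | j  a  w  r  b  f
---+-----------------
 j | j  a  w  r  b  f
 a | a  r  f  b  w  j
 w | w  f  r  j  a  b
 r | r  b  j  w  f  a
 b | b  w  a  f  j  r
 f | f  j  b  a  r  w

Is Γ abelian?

Check whether the table is symmetric across its main diagonal.
Every entry (row x, col y) equals the entry (row y, col x), so Γ is abelian.

Yes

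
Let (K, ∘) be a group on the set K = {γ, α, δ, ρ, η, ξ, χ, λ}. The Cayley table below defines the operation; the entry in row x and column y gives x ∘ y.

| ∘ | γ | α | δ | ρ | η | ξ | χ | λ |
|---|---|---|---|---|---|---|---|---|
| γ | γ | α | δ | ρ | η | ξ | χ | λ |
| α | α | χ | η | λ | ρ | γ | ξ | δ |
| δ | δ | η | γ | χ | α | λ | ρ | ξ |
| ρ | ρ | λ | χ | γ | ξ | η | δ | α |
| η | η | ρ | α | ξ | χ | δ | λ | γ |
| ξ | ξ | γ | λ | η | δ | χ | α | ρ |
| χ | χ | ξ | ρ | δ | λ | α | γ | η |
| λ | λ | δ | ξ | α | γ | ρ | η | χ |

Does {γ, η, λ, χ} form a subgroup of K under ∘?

Yes

{γ, η, λ, χ} contains the identity γ.
Checking products: every product of two elements of {γ, η, λ, χ} (read from the table) lies in {γ, η, λ, χ}, so the set is closed.
In a finite group, a nonempty closed subset is a subgroup. So {γ, η, λ, χ} ≤ K.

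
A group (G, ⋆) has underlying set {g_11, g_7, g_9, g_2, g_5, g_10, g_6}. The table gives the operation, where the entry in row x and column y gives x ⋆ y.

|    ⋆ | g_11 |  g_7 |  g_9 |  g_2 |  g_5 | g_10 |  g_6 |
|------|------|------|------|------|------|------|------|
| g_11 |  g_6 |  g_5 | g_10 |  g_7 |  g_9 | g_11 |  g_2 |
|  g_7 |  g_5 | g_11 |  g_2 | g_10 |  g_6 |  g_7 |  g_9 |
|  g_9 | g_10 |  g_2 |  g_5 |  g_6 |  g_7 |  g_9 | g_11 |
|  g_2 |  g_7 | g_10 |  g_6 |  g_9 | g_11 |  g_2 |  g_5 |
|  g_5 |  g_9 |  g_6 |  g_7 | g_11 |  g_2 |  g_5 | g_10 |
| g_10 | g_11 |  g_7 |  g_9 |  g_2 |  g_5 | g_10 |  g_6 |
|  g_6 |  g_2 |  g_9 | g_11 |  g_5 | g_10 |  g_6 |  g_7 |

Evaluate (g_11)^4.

g_11^1 = g_11
g_11^2 = g_11 ⋆ g_11 = g_6
g_11^3 = g_6 ⋆ g_11 = g_2
g_11^4 = g_2 ⋆ g_11 = g_7

g_7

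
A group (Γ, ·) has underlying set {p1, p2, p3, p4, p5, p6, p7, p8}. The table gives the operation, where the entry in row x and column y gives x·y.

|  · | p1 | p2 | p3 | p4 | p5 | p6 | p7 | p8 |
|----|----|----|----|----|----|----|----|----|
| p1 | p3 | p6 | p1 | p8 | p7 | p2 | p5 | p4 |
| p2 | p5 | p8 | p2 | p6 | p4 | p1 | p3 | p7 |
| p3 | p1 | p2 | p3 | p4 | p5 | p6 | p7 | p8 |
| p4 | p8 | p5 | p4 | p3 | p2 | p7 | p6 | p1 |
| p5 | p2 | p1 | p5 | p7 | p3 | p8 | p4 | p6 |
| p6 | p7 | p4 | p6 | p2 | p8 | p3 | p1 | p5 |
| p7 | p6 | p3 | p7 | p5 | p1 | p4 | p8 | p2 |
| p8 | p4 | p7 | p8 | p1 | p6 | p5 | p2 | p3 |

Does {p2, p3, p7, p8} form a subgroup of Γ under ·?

{p2, p3, p7, p8} contains the identity p3.
Checking products: every product of two elements of {p2, p3, p7, p8} (read from the table) lies in {p2, p3, p7, p8}, so the set is closed.
In a finite group, a nonempty closed subset is a subgroup. So {p2, p3, p7, p8} ≤ Γ.
(Structurally, Γ here is isomorphic to the dihedral group D_4.)

Yes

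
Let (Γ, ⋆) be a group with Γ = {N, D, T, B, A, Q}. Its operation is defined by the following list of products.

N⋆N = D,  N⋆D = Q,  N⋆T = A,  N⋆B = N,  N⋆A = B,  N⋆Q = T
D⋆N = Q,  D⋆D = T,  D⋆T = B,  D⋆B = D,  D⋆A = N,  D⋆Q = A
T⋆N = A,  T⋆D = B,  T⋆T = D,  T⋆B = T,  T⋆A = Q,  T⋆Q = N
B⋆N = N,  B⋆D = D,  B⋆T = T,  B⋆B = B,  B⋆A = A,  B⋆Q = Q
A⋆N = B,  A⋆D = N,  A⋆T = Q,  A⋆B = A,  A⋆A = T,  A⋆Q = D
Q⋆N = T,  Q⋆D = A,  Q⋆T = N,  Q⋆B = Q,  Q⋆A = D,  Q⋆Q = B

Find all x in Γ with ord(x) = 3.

Identity is B. Compute the order of each non-identity element by repeated multiplication:
  N: N → D → Q → T → A → B  (order 6)
  D: D → T → B  (order 3)
  T: T → D → B  (order 3)
  A: A → T → Q → D → N → B  (order 6)
  Q: Q → B  (order 2)
Elements of order 3: {D, T}.

{D, T}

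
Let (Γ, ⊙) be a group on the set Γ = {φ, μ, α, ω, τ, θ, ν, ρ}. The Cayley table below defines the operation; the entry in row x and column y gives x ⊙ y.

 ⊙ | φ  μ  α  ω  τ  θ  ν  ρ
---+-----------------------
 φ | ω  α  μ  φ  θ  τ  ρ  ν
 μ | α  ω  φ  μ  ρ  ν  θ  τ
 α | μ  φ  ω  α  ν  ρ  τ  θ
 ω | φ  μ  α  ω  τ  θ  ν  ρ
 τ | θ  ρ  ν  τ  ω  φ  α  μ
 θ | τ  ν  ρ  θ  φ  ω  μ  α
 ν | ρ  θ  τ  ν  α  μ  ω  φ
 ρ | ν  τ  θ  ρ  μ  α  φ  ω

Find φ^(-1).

First locate the identity: row ω matches the header, so ω is the identity.
Scan row φ for ω: φ ⊙ φ = ω. Hence φ^(-1) = φ.
(Structurally, Γ here is isomorphic to the elementary abelian group (Z_2)^3.)

φ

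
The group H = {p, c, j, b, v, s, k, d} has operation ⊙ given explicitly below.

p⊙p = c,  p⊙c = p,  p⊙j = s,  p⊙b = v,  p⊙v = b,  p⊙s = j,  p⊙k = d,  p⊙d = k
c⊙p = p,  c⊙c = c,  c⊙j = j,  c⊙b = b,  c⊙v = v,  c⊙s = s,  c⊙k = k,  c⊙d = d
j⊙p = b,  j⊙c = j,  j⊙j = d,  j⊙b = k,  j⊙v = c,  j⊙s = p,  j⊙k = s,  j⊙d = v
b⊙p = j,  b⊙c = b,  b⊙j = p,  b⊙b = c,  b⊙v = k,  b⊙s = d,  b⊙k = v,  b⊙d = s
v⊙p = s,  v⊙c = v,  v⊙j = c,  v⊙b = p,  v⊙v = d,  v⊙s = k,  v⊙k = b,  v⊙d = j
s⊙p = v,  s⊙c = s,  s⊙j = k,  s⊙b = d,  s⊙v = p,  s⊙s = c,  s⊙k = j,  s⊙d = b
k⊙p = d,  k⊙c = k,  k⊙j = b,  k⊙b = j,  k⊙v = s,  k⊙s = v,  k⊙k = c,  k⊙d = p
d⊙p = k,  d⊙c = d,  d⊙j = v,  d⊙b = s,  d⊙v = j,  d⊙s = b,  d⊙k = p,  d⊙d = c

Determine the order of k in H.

The identity element is c (its row matches the header).
k^1 = k
k^2 = k ⊙ k = c
The first power of k equal to the identity is k^2, so ord(k) = 2.
(Structurally, H here is isomorphic to the dihedral group D_4.)

2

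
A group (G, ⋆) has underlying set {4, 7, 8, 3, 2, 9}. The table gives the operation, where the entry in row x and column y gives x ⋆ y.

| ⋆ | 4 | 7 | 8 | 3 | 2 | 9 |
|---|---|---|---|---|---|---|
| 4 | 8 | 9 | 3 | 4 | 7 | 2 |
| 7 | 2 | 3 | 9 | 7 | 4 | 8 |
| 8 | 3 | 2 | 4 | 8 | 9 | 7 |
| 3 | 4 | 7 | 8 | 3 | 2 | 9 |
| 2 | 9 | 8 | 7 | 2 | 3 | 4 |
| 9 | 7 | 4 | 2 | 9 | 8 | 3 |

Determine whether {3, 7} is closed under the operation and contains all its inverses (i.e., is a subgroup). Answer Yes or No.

{3, 7} contains the identity 3.
Checking products: every product of two elements of {3, 7} (read from the table) lies in {3, 7}, so the set is closed.
In a finite group, a nonempty closed subset is a subgroup. So {3, 7} ≤ G.

Yes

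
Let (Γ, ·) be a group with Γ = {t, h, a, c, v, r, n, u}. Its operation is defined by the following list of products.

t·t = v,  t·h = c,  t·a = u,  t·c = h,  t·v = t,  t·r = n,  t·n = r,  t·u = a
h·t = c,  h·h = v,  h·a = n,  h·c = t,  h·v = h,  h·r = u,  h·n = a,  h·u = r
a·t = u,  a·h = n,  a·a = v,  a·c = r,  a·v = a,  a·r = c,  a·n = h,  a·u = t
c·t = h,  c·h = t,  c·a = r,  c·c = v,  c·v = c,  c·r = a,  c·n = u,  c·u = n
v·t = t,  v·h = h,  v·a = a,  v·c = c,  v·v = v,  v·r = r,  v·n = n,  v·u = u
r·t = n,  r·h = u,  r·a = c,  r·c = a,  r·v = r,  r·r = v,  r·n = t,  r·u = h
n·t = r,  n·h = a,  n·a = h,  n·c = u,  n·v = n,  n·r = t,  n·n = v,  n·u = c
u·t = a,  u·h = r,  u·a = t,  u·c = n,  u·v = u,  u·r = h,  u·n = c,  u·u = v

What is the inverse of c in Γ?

First locate the identity: row v matches the header, so v is the identity.
Scan row c for v: c·c = v. Hence c^(-1) = c.

c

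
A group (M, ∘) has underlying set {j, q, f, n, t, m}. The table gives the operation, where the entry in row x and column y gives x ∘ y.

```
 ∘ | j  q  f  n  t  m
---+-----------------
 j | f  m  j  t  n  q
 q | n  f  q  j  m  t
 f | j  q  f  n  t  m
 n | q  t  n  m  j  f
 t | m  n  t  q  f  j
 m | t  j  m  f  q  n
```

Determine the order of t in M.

The identity element is f (its row matches the header).
t^1 = t
t^2 = t ∘ t = f
The first power of t equal to the identity is t^2, so ord(t) = 2.
(Structurally, M here is isomorphic to the symmetric group S_3.)

2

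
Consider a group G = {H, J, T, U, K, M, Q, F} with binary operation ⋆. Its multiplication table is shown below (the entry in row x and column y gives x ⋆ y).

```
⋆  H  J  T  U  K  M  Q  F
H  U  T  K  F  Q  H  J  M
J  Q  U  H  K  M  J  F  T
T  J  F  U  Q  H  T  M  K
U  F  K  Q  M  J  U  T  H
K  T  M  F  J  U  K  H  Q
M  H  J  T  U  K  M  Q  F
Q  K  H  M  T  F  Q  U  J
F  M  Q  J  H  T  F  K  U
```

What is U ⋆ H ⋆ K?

T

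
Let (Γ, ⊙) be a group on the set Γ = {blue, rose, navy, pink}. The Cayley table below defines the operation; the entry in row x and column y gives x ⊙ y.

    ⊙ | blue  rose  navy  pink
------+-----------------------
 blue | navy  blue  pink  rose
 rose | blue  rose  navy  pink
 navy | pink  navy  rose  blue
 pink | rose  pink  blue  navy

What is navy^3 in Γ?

navy

navy^1 = navy
navy^2 = navy ⊙ navy = rose
navy^3 = rose ⊙ navy = navy
(Structurally, Γ here is isomorphic to the cyclic group Z_4.)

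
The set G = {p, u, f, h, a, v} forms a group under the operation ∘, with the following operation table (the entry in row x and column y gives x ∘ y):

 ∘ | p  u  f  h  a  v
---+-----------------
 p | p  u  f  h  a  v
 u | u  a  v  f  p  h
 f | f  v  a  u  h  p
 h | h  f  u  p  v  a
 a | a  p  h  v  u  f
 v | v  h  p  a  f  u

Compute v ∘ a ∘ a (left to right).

h

v ∘ a = f
f ∘ a = h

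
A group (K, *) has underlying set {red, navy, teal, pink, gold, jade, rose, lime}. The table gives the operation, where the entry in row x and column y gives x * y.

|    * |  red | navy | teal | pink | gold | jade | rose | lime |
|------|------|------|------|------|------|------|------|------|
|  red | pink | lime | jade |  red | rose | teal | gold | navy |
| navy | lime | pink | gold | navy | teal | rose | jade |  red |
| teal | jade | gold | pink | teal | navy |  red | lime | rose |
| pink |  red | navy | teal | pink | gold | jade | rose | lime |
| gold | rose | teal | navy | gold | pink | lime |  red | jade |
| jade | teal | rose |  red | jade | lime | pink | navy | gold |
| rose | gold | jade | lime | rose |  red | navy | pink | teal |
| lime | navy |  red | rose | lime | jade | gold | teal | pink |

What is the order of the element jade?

The identity element is pink (its row matches the header).
jade^1 = jade
jade^2 = jade * jade = pink
The first power of jade equal to the identity is jade^2, so ord(jade) = 2.

2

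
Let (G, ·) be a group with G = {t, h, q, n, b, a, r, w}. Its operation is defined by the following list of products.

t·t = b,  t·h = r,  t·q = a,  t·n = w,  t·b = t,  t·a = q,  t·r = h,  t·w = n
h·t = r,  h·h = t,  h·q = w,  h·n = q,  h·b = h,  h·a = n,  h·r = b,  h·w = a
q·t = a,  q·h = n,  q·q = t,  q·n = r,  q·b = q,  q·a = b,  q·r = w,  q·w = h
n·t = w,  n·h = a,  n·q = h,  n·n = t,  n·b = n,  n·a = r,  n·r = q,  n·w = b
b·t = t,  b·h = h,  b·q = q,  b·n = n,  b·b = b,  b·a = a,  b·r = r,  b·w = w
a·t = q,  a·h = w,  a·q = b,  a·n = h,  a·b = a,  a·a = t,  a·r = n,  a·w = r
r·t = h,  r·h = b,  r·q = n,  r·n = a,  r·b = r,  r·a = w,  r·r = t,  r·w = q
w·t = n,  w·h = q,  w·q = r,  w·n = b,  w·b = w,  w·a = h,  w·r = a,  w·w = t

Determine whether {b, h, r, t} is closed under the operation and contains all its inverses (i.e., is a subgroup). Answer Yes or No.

{b, h, r, t} contains the identity b.
Checking products: every product of two elements of {b, h, r, t} (read from the table) lies in {b, h, r, t}, so the set is closed.
In a finite group, a nonempty closed subset is a subgroup. So {b, h, r, t} ≤ G.

Yes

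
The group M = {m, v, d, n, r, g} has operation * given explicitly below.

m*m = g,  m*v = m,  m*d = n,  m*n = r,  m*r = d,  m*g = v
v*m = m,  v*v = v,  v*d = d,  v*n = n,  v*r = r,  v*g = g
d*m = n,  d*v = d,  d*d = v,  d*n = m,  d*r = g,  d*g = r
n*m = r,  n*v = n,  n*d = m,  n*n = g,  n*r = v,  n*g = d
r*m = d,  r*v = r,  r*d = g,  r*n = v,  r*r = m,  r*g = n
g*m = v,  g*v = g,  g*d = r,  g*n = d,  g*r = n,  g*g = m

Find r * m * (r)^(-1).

m

The identity is v. In row r, the entry v sits in column n, so r^(-1) = n.
r * m = d
d * n = m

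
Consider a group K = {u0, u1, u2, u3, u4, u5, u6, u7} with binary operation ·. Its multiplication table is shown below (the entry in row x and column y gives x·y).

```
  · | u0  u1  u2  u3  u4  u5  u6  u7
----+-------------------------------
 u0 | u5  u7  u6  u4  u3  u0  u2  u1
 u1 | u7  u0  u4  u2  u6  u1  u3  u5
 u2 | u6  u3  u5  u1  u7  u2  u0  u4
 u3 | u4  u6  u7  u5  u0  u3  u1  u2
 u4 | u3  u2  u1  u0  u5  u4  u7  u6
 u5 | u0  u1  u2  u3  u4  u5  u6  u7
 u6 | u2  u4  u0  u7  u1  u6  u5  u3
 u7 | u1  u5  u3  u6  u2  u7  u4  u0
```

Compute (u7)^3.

u1

u7^1 = u7
u7^2 = u7·u7 = u0
u7^3 = u0·u7 = u1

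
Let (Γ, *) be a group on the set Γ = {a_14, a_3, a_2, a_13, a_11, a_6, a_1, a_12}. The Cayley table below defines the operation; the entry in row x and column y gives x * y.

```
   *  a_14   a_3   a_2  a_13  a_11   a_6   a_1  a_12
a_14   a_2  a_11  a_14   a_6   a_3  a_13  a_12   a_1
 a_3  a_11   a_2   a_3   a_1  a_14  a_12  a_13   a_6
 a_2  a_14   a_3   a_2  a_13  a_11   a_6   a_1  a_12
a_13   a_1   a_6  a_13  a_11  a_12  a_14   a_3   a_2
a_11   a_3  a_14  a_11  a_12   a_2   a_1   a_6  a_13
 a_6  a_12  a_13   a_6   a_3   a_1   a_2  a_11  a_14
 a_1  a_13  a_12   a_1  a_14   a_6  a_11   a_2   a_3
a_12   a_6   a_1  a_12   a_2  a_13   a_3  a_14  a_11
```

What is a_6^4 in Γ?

a_6^1 = a_6
a_6^2 = a_6 * a_6 = a_2
a_6^3 = a_2 * a_6 = a_6
a_6^4 = a_6 * a_6 = a_2
(Structurally, Γ here is isomorphic to the dihedral group D_4.)

a_2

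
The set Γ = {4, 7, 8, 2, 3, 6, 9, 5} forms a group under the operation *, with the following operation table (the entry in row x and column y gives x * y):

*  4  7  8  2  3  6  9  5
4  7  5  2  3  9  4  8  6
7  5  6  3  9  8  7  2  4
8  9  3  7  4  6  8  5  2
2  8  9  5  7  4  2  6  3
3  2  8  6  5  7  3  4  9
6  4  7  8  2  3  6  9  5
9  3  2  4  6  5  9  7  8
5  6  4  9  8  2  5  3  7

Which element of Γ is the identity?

The identity e satisfies e * x = x for all x, so its row in the table reproduces the column headers.
Row 6 reads: 4, 7, 8, 2, 3, 6, 9, 5 — exactly the header order. So 6 is the identity.

6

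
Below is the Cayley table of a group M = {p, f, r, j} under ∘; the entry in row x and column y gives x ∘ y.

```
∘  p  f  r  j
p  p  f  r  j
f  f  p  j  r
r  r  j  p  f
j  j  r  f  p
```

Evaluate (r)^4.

r^1 = r
r^2 = r ∘ r = p
r^3 = p ∘ r = r
r^4 = r ∘ r = p
(Structurally, M here is isomorphic to the Klein four-group V_4.)

p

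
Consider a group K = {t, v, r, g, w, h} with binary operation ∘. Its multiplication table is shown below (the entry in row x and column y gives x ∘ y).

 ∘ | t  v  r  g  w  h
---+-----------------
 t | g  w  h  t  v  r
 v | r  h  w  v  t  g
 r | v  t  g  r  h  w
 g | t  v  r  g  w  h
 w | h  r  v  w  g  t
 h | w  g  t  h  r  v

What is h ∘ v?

g

Read row h, column v: h ∘ v = g.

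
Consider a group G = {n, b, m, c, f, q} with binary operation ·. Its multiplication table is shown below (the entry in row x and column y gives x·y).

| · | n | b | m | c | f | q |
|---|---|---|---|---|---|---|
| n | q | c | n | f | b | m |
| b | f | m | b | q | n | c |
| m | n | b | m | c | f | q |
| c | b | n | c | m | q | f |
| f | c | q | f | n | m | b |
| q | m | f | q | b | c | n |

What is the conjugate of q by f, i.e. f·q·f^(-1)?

The identity is m. In row f, the entry m sits in column f, so f^(-1) = f.
f·q = b
b·f = n
(Structurally, G here is isomorphic to the symmetric group S_3.)

n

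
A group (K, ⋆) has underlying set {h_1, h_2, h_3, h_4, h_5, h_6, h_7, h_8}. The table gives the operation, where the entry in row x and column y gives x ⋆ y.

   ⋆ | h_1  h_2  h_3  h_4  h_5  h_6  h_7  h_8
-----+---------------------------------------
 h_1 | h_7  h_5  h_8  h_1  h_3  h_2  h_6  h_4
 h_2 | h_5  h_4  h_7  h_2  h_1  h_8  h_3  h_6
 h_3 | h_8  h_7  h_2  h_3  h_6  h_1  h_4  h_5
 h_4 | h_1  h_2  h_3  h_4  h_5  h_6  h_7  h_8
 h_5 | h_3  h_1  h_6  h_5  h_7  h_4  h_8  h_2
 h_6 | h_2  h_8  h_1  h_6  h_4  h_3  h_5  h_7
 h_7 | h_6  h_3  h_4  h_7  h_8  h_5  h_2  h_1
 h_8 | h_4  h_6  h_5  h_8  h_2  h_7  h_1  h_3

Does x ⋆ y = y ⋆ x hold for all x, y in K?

Yes

Check whether the table is symmetric across its main diagonal.
Every entry (row x, col y) equals the entry (row y, col x), so K is abelian.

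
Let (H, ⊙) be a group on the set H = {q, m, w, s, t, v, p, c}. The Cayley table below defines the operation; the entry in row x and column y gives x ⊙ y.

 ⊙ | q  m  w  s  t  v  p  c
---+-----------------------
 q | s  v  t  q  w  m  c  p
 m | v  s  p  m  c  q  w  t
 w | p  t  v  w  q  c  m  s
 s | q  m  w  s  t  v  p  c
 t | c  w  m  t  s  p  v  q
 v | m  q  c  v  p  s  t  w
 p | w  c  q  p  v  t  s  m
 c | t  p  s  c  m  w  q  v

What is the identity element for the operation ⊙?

s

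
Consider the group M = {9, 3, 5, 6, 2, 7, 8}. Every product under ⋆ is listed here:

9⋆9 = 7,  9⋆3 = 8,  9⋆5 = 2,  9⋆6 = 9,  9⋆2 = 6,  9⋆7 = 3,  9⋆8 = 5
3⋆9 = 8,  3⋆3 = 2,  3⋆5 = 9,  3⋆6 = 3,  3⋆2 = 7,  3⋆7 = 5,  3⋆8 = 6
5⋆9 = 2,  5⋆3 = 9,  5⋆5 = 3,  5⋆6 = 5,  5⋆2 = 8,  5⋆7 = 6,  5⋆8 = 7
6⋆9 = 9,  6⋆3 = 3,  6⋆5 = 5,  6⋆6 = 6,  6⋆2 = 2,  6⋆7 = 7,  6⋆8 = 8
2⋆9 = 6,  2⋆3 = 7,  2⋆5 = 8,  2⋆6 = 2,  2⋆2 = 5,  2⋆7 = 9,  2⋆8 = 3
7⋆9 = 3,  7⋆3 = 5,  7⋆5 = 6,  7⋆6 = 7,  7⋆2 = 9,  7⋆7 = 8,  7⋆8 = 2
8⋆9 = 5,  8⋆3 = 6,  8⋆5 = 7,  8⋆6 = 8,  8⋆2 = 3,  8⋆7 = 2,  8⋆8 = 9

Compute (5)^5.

8

5^1 = 5
5^2 = 5 ⋆ 5 = 3
5^3 = 3 ⋆ 5 = 9
5^4 = 9 ⋆ 5 = 2
5^5 = 2 ⋆ 5 = 8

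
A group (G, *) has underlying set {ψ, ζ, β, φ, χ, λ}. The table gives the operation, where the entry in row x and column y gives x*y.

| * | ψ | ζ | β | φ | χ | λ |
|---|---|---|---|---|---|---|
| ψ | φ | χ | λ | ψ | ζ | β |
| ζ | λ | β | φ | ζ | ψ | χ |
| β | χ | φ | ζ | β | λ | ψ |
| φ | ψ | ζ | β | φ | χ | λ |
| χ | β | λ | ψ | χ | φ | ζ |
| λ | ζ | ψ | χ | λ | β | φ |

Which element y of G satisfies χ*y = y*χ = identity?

χ

First locate the identity: row φ matches the header, so φ is the identity.
Scan row χ for φ: χ*χ = φ. Hence χ^(-1) = χ.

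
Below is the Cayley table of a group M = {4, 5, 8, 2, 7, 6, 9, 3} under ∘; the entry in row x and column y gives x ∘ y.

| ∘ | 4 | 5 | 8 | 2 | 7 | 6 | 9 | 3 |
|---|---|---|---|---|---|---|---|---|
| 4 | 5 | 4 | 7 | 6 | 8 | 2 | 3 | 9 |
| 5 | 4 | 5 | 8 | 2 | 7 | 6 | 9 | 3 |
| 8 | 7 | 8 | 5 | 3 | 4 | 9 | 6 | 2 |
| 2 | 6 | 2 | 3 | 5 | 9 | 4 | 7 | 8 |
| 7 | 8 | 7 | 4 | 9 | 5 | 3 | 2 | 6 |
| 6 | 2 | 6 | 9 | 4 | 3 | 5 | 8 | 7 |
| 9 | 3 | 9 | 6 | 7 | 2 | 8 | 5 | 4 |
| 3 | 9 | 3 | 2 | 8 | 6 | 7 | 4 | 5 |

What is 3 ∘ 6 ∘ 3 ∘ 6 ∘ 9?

9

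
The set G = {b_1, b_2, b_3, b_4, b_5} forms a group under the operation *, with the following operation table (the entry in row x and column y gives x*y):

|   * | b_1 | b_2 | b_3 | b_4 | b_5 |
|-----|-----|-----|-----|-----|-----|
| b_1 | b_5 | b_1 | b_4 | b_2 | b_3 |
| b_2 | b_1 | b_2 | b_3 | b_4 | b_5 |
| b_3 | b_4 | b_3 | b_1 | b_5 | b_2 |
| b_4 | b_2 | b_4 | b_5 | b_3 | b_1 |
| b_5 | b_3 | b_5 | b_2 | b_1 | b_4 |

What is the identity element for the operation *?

b_2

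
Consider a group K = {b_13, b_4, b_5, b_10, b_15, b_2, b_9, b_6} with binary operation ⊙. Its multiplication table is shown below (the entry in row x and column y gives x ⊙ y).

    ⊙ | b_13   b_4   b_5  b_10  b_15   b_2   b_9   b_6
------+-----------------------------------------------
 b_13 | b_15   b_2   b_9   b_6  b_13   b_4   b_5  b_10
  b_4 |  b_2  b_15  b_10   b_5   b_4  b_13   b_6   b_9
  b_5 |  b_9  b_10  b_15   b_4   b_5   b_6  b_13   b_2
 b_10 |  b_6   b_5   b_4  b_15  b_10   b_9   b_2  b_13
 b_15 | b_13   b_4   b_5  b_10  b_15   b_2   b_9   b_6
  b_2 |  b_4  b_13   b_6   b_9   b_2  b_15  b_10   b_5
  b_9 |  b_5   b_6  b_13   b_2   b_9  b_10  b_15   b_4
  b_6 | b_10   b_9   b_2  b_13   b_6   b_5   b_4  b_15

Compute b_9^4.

b_9^1 = b_9
b_9^2 = b_9 ⊙ b_9 = b_15
b_9^3 = b_15 ⊙ b_9 = b_9
b_9^4 = b_9 ⊙ b_9 = b_15
(Structurally, K here is isomorphic to the elementary abelian group (Z_2)^3.)

b_15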